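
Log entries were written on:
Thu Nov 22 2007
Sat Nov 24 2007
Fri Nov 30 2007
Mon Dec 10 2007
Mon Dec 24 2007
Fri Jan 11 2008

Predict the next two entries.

Sat Feb 2 2008, Thu Feb 28 2008

Intervals are 2, 6, 10, 14, 18 days — an arithmetic progression with common difference 4.
Next gap: 22 days. Fri Jan 11 2008 + 22 days = Sat Feb 2 2008.
Next gap: 26 days. Sat Feb 2 2008 + 26 days = Thu Feb 28 2008.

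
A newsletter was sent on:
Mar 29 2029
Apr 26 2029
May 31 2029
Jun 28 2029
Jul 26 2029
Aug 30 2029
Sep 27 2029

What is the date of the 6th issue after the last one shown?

Mar 28 2030

All Thursdays; the gaps (28, 35, 28, 28, 35, 28) vary with month length.
This is the last Thursday of each month.
Last Thursday of October 2029: Oct 25 2029.
Last Thursday of November 2029: Nov 29 2029.
Last Thursday of December 2029: Dec 27 2029.
Last Thursday of January 2030: Jan 31 2030.
Last Thursday of February 2030: Feb 28 2030.
March 2030 ends with Thursday Mar 28 2030.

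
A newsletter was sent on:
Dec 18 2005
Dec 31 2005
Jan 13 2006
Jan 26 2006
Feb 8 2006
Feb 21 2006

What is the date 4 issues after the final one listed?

Apr 14 2006

Gaps between consecutive events: 13, 13, 13, 13, 13 days — a constant 13-day interval.
Feb 21 2006 + 13 days = Mar 6 2006.
Mar 6 2006 + 13 days = Mar 19 2006.
Mar 19 2006 + 13 days = Apr 1 2006.
Apr 1 2006 + 13 days = Apr 14 2006.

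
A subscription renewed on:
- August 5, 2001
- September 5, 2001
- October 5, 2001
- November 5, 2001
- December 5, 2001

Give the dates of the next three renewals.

Each date is the 5th; the gaps (31, 30, 31, 30) track the month lengths.
The rule is the 5th of each month.
Next: January 2002 → January 5, 2002.
Next: February 2002 → February 5, 2002.
March 2002: March 5, 2002.

January 5, 2002; February 5, 2002; March 5, 2002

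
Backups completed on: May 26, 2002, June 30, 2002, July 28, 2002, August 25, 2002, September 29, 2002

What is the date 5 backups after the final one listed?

All Sundays; the gaps (35, 28, 28, 35) vary with month length.
This is the last Sunday of each month.
October 2002 ends with Sunday October 27, 2002.
Last Sunday of November 2002: November 24, 2002.
December 2002 ends with Sunday December 29, 2002.
Last Sunday of January 2003: January 26, 2003.
Last Sunday of February 2003: February 23, 2003.

February 23, 2003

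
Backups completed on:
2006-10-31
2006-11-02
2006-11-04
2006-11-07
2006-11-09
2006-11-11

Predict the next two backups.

2006-11-14, 2006-11-16

Gaps: 2, 2, 3, 2, 2 days — not constant, but cyclic with period 3.
The events fall on every Tuesday, Thursday and Saturday.
Next Tuesday: 2006-11-14.
Next Thursday: 2006-11-16.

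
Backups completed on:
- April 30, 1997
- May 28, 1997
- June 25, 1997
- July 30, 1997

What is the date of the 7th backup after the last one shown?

February 25, 1998

These are Wednesdays with 28, 28, 35-day gaps.
Each is the final Wednesday of its month — April 30, 1997 is past the 28th, so '4th Wednesday' doesn't fit.
Last Wednesday of August 1997: August 27, 1997.
September 1997 ends with Wednesday September 24, 1997.
October 1997 ends with Wednesday October 29, 1997.
November 1997 ends with Wednesday November 26, 1997.
Last Wednesday of December 1997: December 31, 1997.
Last Wednesday of January 1998: January 28, 1998.
February 1998 ends with Wednesday February 25, 1998.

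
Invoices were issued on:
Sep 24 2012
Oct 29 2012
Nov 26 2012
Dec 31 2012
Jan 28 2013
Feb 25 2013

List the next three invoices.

All Mondays; the gaps (35, 28, 35, 28, 28) vary with month length.
This is the last Monday of each month.
March 2013 ends with Monday Mar 25 2013.
April 2013 ends with Monday Apr 29 2013.
May 2013 ends with Monday May 27 2013.

Mar 25 2013, Apr 29 2013, May 27 2013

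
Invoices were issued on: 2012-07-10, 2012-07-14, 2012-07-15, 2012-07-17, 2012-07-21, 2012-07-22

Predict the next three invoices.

2012-07-24, 2012-07-28, 2012-07-29

Every event lands on a Tuesday or Saturday or Sunday (gaps cycle 4, 1, 2, 4, 1).
So the schedule is: every Tuesday, Saturday and Sunday.
The following Tuesday is 2012-07-24.
Next Saturday: 2012-07-28.
Next Sunday: 2012-07-29.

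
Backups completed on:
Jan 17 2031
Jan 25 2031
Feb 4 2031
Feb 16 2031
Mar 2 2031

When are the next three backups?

Mar 18 2031, Apr 5 2031, Apr 25 2031

Gaps: 8, 10, 12, 14 days — each gap is 2 larger than the previous one.
Next gap: 16 days. Mar 2 2031 + 16 days = Mar 18 2031.
Next gap: 18 days. Mar 18 2031 + 18 days = Apr 5 2031.
Next gap: 20 days. Apr 5 2031 + 20 days = Apr 25 2031.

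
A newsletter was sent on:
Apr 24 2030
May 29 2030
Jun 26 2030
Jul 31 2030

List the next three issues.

Aug 28 2030, Sep 25 2030, Oct 30 2030

Every date is a Wednesday; gaps 35, 28, 35 days.
Each is the last Wednesday of its month (at least one falls on the 29th or later, ruling out '4th Wednesday').
Last Wednesday of August 2030: Aug 28 2030.
Last Wednesday of September 2030: Sep 25 2030.
October 2030 ends with Wednesday Oct 30 2030.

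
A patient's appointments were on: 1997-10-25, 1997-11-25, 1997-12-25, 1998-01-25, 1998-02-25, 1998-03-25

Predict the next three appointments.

Each date is the 25th; the gaps (31, 30, 31, 31, 28) track the month lengths.
The rule is the 25th of each month.
Next: April 1998 → 1998-04-25.
May 1998: 1998-05-25.
June 1998: 1998-06-25.

1998-04-25, 1998-05-25, 1998-06-25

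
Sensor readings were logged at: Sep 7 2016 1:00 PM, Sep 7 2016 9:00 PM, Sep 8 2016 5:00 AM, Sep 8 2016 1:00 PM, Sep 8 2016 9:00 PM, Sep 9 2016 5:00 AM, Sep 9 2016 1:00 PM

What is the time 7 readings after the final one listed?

Sep 11 2016 9:00 PM

Spacing: 8, 8, 8, 8, 8, 8 h — constant 8 h.
Sep 9 2016 1:00 PM + 8 h = Sep 9 2016 9:00 PM.
Sep 9 2016 9:00 PM + 8 h = Sep 10 2016 5:00 AM.
Sep 10 2016 5:00 AM + 8 h = Sep 10 2016 1:00 PM.
Sep 10 2016 1:00 PM + 8 h = Sep 10 2016 9:00 PM.
Sep 10 2016 9:00 PM + 8 h = Sep 11 2016 5:00 AM.
Sep 11 2016 5:00 AM + 8 h = Sep 11 2016 1:00 PM.
Sep 11 2016 1:00 PM + 8 h = Sep 11 2016 9:00 PM.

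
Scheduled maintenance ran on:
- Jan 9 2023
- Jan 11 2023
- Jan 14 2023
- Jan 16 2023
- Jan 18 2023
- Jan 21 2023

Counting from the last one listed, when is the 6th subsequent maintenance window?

Feb 4 2023

Every event lands on a Monday or Wednesday or Saturday (gaps cycle 2, 3, 2, 2, 3).
So the schedule is: every Monday, Wednesday and Saturday.
Next Monday: Jan 23 2023.
Next Wednesday: Jan 25 2023.
Next Saturday: Jan 28 2023.
The following Monday is Jan 30 2023.
The following Wednesday is Feb 1 2023.
Next Saturday: Feb 4 2023.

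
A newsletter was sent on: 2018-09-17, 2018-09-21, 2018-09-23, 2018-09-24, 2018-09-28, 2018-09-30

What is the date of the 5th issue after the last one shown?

The gap pattern 4, 2, 1, 4, 2 repeats every 3 events.
These are the Mondays, Fridays and Sundays of each week.
Next Monday: 2018-10-01.
Next Friday: 2018-10-05.
The following Sunday is 2018-10-07.
The following Monday is 2018-10-08.
Next Friday: 2018-10-12.

2018-10-12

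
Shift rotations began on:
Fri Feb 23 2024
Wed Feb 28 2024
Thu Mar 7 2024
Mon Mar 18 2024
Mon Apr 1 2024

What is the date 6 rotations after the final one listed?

Intervals are 5, 8, 11, 14 days — an arithmetic progression with common difference 3.
Next gap: 17 days. Mon Apr 1 2024 + 17 days = Thu Apr 18 2024.
Next gap: 20 days. Thu Apr 18 2024 + 20 days = Wed May 8 2024.
Next gap: 23 days. Wed May 8 2024 + 23 days = Fri May 31 2024.
Next gap: 26 days. Fri May 31 2024 + 26 days = Wed Jun 26 2024.
Next gap: 29 days. Wed Jun 26 2024 + 29 days = Thu Jul 25 2024.
Next gap: 32 days. Thu Jul 25 2024 + 32 days = Mon Aug 26 2024.

Mon Aug 26 2024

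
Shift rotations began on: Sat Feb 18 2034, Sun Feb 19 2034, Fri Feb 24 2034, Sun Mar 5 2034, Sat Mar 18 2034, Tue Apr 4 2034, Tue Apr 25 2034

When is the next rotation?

Sat May 20 2034

Gaps: 1, 5, 9, 13, 17, 21 days — each gap is 4 larger than the previous one.
Next gap: 25 days. Tue Apr 25 2034 + 25 days = Sat May 20 2034.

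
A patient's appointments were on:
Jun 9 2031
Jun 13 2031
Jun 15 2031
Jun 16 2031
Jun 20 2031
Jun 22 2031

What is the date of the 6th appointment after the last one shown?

The gap pattern 4, 2, 1, 4, 2 repeats every 3 events.
These are the Mondays, Fridays and Sundays of each week.
Next Monday: Jun 23 2031.
Next Friday: Jun 27 2031.
Next Sunday: Jun 29 2031.
The following Monday is Jun 30 2031.
The following Friday is Jul 4 2031.
Next Sunday: Jul 6 2031.

Jul 6 2031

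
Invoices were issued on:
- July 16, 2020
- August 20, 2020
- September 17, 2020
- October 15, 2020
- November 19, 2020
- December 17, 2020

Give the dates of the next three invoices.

January 21, 2021; February 18, 2021; March 18, 2021

Gaps: 35, 28, 28, 35, 28 days — a mix of 28 and 35. Every date is a Thursday.
Each is the 3rd Thursday of its month.
3rd Thursday of January 2021: January 21, 2021.
3rd Thursday of February 2021: February 18, 2021.
March 2021 — 3rd Thursday is March 18, 2021.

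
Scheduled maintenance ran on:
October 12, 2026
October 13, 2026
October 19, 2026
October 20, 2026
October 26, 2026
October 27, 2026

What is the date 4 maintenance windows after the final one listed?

The gap pattern 1, 6, 1, 6, 1 repeats every 2 events.
These are the Mondays and Tuesdays of each week.
The following Monday is November 2, 2026.
Next Tuesday: November 3, 2026.
The following Monday is November 9, 2026.
Next Tuesday: November 10, 2026.

November 10, 2026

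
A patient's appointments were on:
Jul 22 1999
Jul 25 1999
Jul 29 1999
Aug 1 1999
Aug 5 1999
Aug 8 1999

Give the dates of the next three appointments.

The gap pattern 3, 4, 3, 4, 3 repeats every 2 events.
These are the Thursdays and Sundays of each week.
The following Thursday is Aug 12 1999.
The following Sunday is Aug 15 1999.
Next Thursday: Aug 19 1999.

Aug 12 1999, Aug 15 1999, Aug 19 1999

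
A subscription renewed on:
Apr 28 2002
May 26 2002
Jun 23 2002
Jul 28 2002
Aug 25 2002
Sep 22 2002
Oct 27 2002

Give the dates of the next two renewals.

Nov 24 2002, Dec 22 2002

Gaps: 28, 28, 35, 28, 28, 35 days — a mix of 28 and 35. Every date is a Sunday.
Each is the 4th Sunday of its month.
November 2002 — 4th Sunday is Nov 24 2002.
4th Sunday of December 2002: Dec 22 2002.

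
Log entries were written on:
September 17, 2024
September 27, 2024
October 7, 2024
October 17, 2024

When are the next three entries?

October 27, 2024; November 6, 2024; November 16, 2024

Every event comes 10 days after the last (10, 10, 10).
October 17, 2024 + 10 days = October 27, 2024.
October 27, 2024 + 10 days = November 6, 2024.
November 6, 2024 + 10 days = November 16, 2024.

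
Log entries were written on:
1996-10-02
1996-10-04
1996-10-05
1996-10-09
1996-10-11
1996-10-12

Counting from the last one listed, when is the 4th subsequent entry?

Gaps: 2, 1, 4, 2, 1 days — not constant, but cyclic with period 3.
The events fall on every Wednesday, Friday and Saturday.
Next Wednesday: 1996-10-16.
Next Friday: 1996-10-18.
The following Saturday is 1996-10-19.
Next Wednesday: 1996-10-23.

1996-10-23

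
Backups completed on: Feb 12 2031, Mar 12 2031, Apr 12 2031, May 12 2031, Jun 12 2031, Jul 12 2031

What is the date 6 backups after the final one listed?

Gaps: 28, 31, 30, 31, 30 days — not constant. Every event is on the 12th of the month.
Pattern: the 12th of each month.
Next: August 2031 → Aug 12 2031.
Next: September 2031 → Sep 12 2031.
Next: October 2031 → Oct 12 2031.
Next: November 2031 → Nov 12 2031.
Next: December 2031 → Dec 12 2031.
January 2032: Jan 12 2032.

Jan 12 2032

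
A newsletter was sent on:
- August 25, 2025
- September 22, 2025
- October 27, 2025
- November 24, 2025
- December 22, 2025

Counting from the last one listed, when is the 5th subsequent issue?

May 25, 2026

All dates are Mondays, 28, 35, 28, 28 days apart.
Specifically, the 4th Monday of each month.
January 2026 — 4th Monday is January 26, 2026.
February 2026 — 4th Monday is February 23, 2026.
4th Monday of March 2026: March 23, 2026.
4th Monday of April 2026: April 27, 2026.
4th Monday of May 2026: May 25, 2026.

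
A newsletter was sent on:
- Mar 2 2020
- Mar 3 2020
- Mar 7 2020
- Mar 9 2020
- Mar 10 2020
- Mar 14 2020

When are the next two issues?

The gap pattern 1, 4, 2, 1, 4 repeats every 3 events.
These are the Mondays, Tuesdays and Saturdays of each week.
The following Monday is Mar 16 2020.
The following Tuesday is Mar 17 2020.

Mar 16 2020, Mar 17 2020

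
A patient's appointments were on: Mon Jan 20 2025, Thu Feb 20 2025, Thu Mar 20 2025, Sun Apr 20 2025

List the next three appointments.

Tue May 20 2025, Fri Jun 20 2025, Sun Jul 20 2025

Each date is the 20th; the gaps (31, 28, 31) track the month lengths.
The rule is the 20th of each month.
May 2025: Tue May 20 2025.
June 2025: Fri Jun 20 2025.
July 2025: Sun Jul 20 2025.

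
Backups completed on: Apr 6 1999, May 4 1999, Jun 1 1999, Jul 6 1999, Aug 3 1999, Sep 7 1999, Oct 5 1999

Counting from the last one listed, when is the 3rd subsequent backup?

All dates are Tuesdays, 28, 28, 35, 28, 35, 28 days apart.
Specifically, the 1st Tuesday of each month.
1st Tuesday of November 1999: Nov 2 1999.
1st Tuesday of December 1999: Dec 7 1999.
1st Tuesday of January 2000: Jan 4 2000.

Jan 4 2000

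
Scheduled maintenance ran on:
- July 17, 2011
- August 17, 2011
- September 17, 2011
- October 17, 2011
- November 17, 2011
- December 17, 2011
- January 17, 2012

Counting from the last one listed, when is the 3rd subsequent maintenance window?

The day-of-month is always 17 (31, 31, 30, 31, 30, 31 days between events).
So this recurs on the 17th of each month.
Next: February 2012 → February 17, 2012.
March 2012: March 17, 2012.
Next: April 2012 → April 17, 2012.

April 17, 2012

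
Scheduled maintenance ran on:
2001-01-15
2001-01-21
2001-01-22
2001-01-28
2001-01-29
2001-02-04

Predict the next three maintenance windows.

2001-02-05, 2001-02-11, 2001-02-12

Gaps: 6, 1, 6, 1, 6 days — not constant, but cyclic with period 2.
The events fall on every Monday and Sunday.
Next Monday: 2001-02-05.
The following Sunday is 2001-02-11.
Next Monday: 2001-02-12.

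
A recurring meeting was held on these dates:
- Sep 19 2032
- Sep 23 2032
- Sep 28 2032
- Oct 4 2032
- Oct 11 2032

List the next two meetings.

Oct 19 2032, Oct 28 2032

Gaps: 4, 5, 6, 7 days — each gap is 1 larger than the previous one.
Next gap: 8 days. Oct 11 2032 + 8 days = Oct 19 2032.
Next gap: 9 days. Oct 19 2032 + 9 days = Oct 28 2032.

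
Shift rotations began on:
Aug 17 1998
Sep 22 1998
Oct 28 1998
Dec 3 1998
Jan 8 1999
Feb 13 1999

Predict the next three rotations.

Mar 21 1999, Apr 26 1999, Jun 1 1999

Every event comes 36 days after the last (36, 36, 36, 36, 36).
Feb 13 1999 + 36 days = Mar 21 1999.
Mar 21 1999 + 36 days = Apr 26 1999.
Apr 26 1999 + 36 days = Jun 1 1999.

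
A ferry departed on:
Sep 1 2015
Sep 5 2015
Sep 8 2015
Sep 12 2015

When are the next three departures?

Sep 15 2015, Sep 19 2015, Sep 22 2015

The gap pattern 4, 3, 4 repeats every 2 events.
These are the Tuesdays and Saturdays of each week.
The following Tuesday is Sep 15 2015.
The following Saturday is Sep 19 2015.
The following Tuesday is Sep 22 2015.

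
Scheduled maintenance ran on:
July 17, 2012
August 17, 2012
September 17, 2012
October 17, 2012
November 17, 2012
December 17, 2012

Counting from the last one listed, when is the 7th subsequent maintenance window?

July 17, 2013

Each date is the 17th; the gaps (31, 31, 30, 31, 30) track the month lengths.
The rule is the 17th of each month.
Next: January 2013 → January 17, 2013.
Next: February 2013 → February 17, 2013.
March 2013: March 17, 2013.
April 2013: April 17, 2013.
May 2013: May 17, 2013.
June 2013: June 17, 2013.
July 2013: July 17, 2013.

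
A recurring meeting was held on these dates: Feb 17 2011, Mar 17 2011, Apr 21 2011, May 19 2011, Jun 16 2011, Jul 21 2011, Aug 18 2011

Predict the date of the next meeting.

Sep 15 2011

All dates are Thursdays, 28, 35, 28, 28, 35, 28 days apart.
Specifically, the 3rd Thursday of each month.
3rd Thursday of September 2011: Sep 15 2011.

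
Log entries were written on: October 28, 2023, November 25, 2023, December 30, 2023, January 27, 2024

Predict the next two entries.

These are Saturdays with 28, 35, 28-day gaps.
Each is the final Saturday of its month — December 30, 2023 is past the 28th, so '4th Saturday' doesn't fit.
February 2024 ends with Saturday February 24, 2024.
Last Saturday of March 2024: March 30, 2024.

February 24, 2024; March 30, 2024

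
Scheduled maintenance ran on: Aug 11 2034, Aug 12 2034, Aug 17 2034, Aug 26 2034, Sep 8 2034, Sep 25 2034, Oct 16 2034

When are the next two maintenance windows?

The spacing grows by 4 each time: 1, 5, 9, 13, 17, 21 days.
Next gap: 25 days. Oct 16 2034 + 25 days = Nov 10 2034.
Next gap: 29 days. Nov 10 2034 + 29 days = Dec 9 2034.

Nov 10 2034, Dec 9 2034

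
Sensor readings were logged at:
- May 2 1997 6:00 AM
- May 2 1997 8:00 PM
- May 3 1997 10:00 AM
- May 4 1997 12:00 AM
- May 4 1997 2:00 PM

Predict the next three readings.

Spacing: 14, 14, 14, 14 h — constant 14 h.
May 4 1997 2:00 PM + 14 h = May 5 1997 4:00 AM.
May 5 1997 4:00 AM + 14 h = May 5 1997 6:00 PM.
May 5 1997 6:00 PM + 14 h = May 6 1997 8:00 AM.

May 5 1997 4:00 AM, May 5 1997 6:00 PM, May 6 1997 8:00 AM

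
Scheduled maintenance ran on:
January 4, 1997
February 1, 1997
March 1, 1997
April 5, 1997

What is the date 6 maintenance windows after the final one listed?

October 4, 1997

Gaps: 28, 28, 35 days — a mix of 28 and 35. Every date is a Saturday.
Each is the 1st Saturday of its month.
1st Saturday of May 1997: May 3, 1997.
June 1997 — 1st Saturday is June 7, 1997.
1st Saturday of July 1997: July 5, 1997.
1st Saturday of August 1997: August 2, 1997.
1st Saturday of September 1997: September 6, 1997.
October 1997 — 1st Saturday is October 4, 1997.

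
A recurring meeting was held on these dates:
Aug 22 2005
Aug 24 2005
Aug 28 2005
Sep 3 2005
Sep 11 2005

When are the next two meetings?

Intervals are 2, 4, 6, 8 days — an arithmetic progression with common difference 2.
Next gap: 10 days. Sep 11 2005 + 10 days = Sep 21 2005.
Next gap: 12 days. Sep 21 2005 + 12 days = Oct 3 2005.

Sep 21 2005, Oct 3 2005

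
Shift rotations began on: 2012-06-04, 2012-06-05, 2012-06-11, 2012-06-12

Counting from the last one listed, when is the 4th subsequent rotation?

2012-06-26

Every event lands on a Monday or Tuesday (gaps cycle 1, 6, 1).
So the schedule is: every Monday and Tuesday.
Next Monday: 2012-06-18.
Next Tuesday: 2012-06-19.
The following Monday is 2012-06-25.
The following Tuesday is 2012-06-26.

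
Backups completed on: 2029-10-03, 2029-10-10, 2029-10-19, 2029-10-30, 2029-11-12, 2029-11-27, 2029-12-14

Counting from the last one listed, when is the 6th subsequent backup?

2030-05-07

Gaps: 7, 9, 11, 13, 15, 17 days — each gap is 2 larger than the previous one.
Next gap: 19 days. 2029-12-14 + 19 days = 2030-01-02.
Next gap: 21 days. 2030-01-02 + 21 days = 2030-01-23.
Next gap: 23 days. 2030-01-23 + 23 days = 2030-02-15.
Next gap: 25 days. 2030-02-15 + 25 days = 2030-03-12.
Next gap: 27 days. 2030-03-12 + 27 days = 2030-04-08.
Next gap: 29 days. 2030-04-08 + 29 days = 2030-05-07.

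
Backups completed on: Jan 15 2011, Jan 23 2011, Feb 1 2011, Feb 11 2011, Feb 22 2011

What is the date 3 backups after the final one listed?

Intervals are 8, 9, 10, 11 days — an arithmetic progression with common difference 1.
Next gap: 12 days. Feb 22 2011 + 12 days = Mar 6 2011.
Next gap: 13 days. Mar 6 2011 + 13 days = Mar 19 2011.
Next gap: 14 days. Mar 19 2011 + 14 days = Apr 2 2011.

Apr 2 2011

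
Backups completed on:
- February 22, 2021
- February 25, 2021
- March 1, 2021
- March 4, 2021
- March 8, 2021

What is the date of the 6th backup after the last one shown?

Gaps: 3, 4, 3, 4 days — not constant, but cyclic with period 2.
The events fall on every Monday and Thursday.
The following Thursday is March 11, 2021.
Next Monday: March 15, 2021.
Next Thursday: March 18, 2021.
The following Monday is March 22, 2021.
The following Thursday is March 25, 2021.
Next Monday: March 29, 2021.

March 29, 2021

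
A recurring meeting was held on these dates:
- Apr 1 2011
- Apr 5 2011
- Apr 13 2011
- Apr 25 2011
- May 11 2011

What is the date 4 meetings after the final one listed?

The spacing grows by 4 each time: 4, 8, 12, 16 days.
Next gap: 20 days. May 11 2011 + 20 days = May 31 2011.
Next gap: 24 days. May 31 2011 + 24 days = Jun 24 2011.
Next gap: 28 days. Jun 24 2011 + 28 days = Jul 22 2011.
Next gap: 32 days. Jul 22 2011 + 32 days = Aug 23 2011.

Aug 23 2011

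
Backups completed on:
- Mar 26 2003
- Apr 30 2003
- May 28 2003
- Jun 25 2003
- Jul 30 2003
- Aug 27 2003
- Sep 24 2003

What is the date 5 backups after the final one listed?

Feb 25 2004

All Wednesdays; the gaps (35, 28, 28, 35, 28, 28) vary with month length.
This is the last Wednesday of each month.
Last Wednesday of October 2003: Oct 29 2003.
Last Wednesday of November 2003: Nov 26 2003.
Last Wednesday of December 2003: Dec 31 2003.
January 2004 ends with Wednesday Jan 28 2004.
February 2004 ends with Wednesday Feb 25 2004.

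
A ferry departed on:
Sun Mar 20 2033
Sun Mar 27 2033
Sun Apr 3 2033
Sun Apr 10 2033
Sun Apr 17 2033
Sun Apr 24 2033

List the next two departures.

The spacing is 7, 7, 7, 7, 7 days — always 7 days.
Sun Apr 24 2033 + 7 days = Sun May 1 2033.
Sun May 1 2033 + 7 days = Sun May 8 2033.

Sun May 1 2033, Sun May 8 2033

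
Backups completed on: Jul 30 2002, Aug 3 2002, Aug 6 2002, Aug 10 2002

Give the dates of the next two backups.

Gaps: 4, 3, 4 days — not constant, but cyclic with period 2.
The events fall on every Tuesday and Saturday.
The following Tuesday is Aug 13 2002.
The following Saturday is Aug 17 2002.

Aug 13 2002, Aug 17 2002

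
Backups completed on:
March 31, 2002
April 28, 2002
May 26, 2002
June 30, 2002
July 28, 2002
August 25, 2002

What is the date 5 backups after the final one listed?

January 26, 2003

These are Sundays with 28, 28, 35, 28, 28-day gaps.
Each is the final Sunday of its month — March 31, 2002 is past the 28th, so '4th Sunday' doesn't fit.
Last Sunday of September 2002: September 29, 2002.
Last Sunday of October 2002: October 27, 2002.
November 2002 ends with Sunday November 24, 2002.
December 2002 ends with Sunday December 29, 2002.
Last Sunday of January 2003: January 26, 2003.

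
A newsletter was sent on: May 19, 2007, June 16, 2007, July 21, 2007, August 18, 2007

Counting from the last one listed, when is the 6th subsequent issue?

These are Saturdays at 28- or 35-day spacing (28, 35, 28).
The pattern: 3rd Saturday of the month.
September 2007 — 3rd Saturday is September 15, 2007.
3rd Saturday of October 2007: October 20, 2007.
3rd Saturday of November 2007: November 17, 2007.
3rd Saturday of December 2007: December 15, 2007.
3rd Saturday of January 2008: January 19, 2008.
3rd Saturday of February 2008: February 16, 2008.

February 16, 2008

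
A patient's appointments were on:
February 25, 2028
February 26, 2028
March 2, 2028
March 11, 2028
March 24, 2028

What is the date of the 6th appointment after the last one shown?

September 2, 2028

Gaps: 1, 5, 9, 13 days — each gap is 4 larger than the previous one.
Next gap: 17 days. March 24, 2028 + 17 days = April 10, 2028.
Next gap: 21 days. April 10, 2028 + 21 days = May 1, 2028.
Next gap: 25 days. May 1, 2028 + 25 days = May 26, 2028.
Next gap: 29 days. May 26, 2028 + 29 days = June 24, 2028.
Next gap: 33 days. June 24, 2028 + 33 days = July 27, 2028.
Next gap: 37 days. July 27, 2028 + 37 days = September 2, 2028.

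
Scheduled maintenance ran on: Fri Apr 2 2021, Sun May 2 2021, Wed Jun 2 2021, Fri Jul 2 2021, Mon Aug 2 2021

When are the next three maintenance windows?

Thu Sep 2 2021, Sat Oct 2 2021, Tue Nov 2 2021

Gaps: 30, 31, 30, 31 days — not constant. Every event is on the 2nd of the month.
Pattern: the 2nd of each month.
Next: September 2021 → Thu Sep 2 2021.
October 2021: Sat Oct 2 2021.
Next: November 2021 → Tue Nov 2 2021.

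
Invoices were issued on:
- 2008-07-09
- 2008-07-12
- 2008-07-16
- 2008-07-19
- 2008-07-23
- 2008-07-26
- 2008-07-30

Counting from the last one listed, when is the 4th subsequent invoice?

2008-08-13

Every event lands on a Wednesday or Saturday (gaps cycle 3, 4, 3, 4, 3, 4).
So the schedule is: every Wednesday and Saturday.
Next Saturday: 2008-08-02.
Next Wednesday: 2008-08-06.
Next Saturday: 2008-08-09.
Next Wednesday: 2008-08-13.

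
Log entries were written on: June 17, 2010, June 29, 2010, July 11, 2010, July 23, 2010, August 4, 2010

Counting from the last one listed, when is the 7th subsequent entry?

October 27, 2010

Gaps between consecutive events: 12, 12, 12, 12 days — a constant 12-day interval.
August 4, 2010 + 12 days = August 16, 2010.
August 16, 2010 + 12 days = August 28, 2010.
August 28, 2010 + 12 days = September 9, 2010.
September 9, 2010 + 12 days = September 21, 2010.
September 21, 2010 + 12 days = October 3, 2010.
October 3, 2010 + 12 days = October 15, 2010.
October 15, 2010 + 12 days = October 27, 2010.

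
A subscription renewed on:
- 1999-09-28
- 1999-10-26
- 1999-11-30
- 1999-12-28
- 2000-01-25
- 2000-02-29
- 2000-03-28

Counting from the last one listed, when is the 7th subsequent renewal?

2000-10-31

Every date is a Tuesday; gaps 28, 35, 28, 28, 35, 28 days.
Each is the last Tuesday of its month (at least one falls on the 29th or later, ruling out '4th Tuesday').
Last Tuesday of April 2000: 2000-04-25.
Last Tuesday of May 2000: 2000-05-30.
June 2000 ends with Tuesday 2000-06-27.
Last Tuesday of July 2000: 2000-07-25.
Last Tuesday of August 2000: 2000-08-29.
Last Tuesday of September 2000: 2000-09-26.
October 2000 ends with Tuesday 2000-10-31.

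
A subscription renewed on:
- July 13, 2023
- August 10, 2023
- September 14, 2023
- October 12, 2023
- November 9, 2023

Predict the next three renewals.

These are Thursdays at 28- or 35-day spacing (28, 35, 28, 28).
The pattern: 2nd Thursday of the month.
December 2023 — 2nd Thursday is December 14, 2023.
2nd Thursday of January 2024: January 11, 2024.
February 2024 — 2nd Thursday is February 8, 2024.

December 14, 2023; January 11, 2024; February 8, 2024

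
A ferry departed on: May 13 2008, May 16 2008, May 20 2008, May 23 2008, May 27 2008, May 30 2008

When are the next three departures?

Gaps: 3, 4, 3, 4, 3 days — not constant, but cyclic with period 2.
The events fall on every Tuesday and Friday.
Next Tuesday: Jun 3 2008.
Next Friday: Jun 6 2008.
Next Tuesday: Jun 10 2008.

Jun 3 2008, Jun 6 2008, Jun 10 2008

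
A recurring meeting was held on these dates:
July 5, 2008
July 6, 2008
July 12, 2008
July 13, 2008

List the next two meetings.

The gap pattern 1, 6, 1 repeats every 2 events.
These are the Saturdays and Sundays of each week.
The following Saturday is July 19, 2008.
The following Sunday is July 20, 2008.

July 19, 2008; July 20, 2008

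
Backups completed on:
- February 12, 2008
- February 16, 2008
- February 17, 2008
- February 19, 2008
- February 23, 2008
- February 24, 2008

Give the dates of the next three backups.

February 26, 2008; March 1, 2008; March 2, 2008

Gaps: 4, 1, 2, 4, 1 days — not constant, but cyclic with period 3.
The events fall on every Tuesday, Saturday and Sunday.
Next Tuesday: February 26, 2008.
The following Saturday is March 1, 2008.
The following Sunday is March 2, 2008.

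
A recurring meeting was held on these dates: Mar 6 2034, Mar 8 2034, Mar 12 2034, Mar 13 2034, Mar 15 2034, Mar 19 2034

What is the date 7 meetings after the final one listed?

The gap pattern 2, 4, 1, 2, 4 repeats every 3 events.
These are the Mondays, Wednesdays and Sundays of each week.
Next Monday: Mar 20 2034.
Next Wednesday: Mar 22 2034.
The following Sunday is Mar 26 2034.
The following Monday is Mar 27 2034.
Next Wednesday: Mar 29 2034.
The following Sunday is Apr 2 2034.
The following Monday is Apr 3 2034.

Apr 3 2034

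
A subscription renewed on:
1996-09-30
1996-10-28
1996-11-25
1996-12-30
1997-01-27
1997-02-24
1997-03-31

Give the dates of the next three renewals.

1997-04-28, 1997-05-26, 1997-06-30

All Mondays; the gaps (28, 28, 35, 28, 28, 35) vary with month length.
This is the last Monday of each month.
Last Monday of April 1997: 1997-04-28.
Last Monday of May 1997: 1997-05-26.
Last Monday of June 1997: 1997-06-30.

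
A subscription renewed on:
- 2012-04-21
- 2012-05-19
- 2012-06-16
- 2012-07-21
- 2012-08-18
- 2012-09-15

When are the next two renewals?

Gaps: 28, 28, 35, 28, 28 days — a mix of 28 and 35. Every date is a Saturday.
Each is the 3rd Saturday of its month.
October 2012 — 3rd Saturday is 2012-10-20.
November 2012 — 3rd Saturday is 2012-11-17.

2012-10-20, 2012-11-17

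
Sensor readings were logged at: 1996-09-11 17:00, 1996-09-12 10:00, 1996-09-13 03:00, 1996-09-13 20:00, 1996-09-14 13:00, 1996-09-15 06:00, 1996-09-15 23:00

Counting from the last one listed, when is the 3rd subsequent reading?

Spacing: 17, 17, 17, 17, 17, 17 h — constant 17 h.
1996-09-15 23:00 + 17 h = 1996-09-16 16:00.
1996-09-16 16:00 + 17 h = 1996-09-17 09:00.
1996-09-17 09:00 + 17 h = 1996-09-18 02:00.

1996-09-18 02:00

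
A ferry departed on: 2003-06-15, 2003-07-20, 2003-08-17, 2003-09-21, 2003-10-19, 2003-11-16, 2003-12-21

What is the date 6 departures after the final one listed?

Gaps: 35, 28, 35, 28, 28, 35 days — a mix of 28 and 35. Every date is a Sunday.
Each is the 3rd Sunday of its month.
January 2004 — 3rd Sunday is 2004-01-18.
3rd Sunday of February 2004: 2004-02-15.
March 2004 — 3rd Sunday is 2004-03-21.
April 2004 — 3rd Sunday is 2004-04-18.
May 2004 — 3rd Sunday is 2004-05-16.
June 2004 — 3rd Sunday is 2004-06-20.

2004-06-20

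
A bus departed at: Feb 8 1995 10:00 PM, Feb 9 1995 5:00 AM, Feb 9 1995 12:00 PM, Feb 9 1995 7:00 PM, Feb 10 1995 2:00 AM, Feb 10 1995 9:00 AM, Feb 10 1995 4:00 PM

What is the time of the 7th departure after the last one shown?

Feb 12 1995 5:00 PM

Spacing: 7, 7, 7, 7, 7, 7 h — constant 7 h.
Feb 10 1995 4:00 PM + 7 h = Feb 10 1995 11:00 PM.
Feb 10 1995 11:00 PM + 7 h = Feb 11 1995 6:00 AM.
Feb 11 1995 6:00 AM + 7 h = Feb 11 1995 1:00 PM.
Feb 11 1995 1:00 PM + 7 h = Feb 11 1995 8:00 PM.
Feb 11 1995 8:00 PM + 7 h = Feb 12 1995 3:00 AM.
Feb 12 1995 3:00 AM + 7 h = Feb 12 1995 10:00 AM.
Feb 12 1995 10:00 AM + 7 h = Feb 12 1995 5:00 PM.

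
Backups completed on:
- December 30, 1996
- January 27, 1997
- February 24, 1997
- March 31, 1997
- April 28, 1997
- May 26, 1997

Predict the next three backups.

June 30, 1997; July 28, 1997; August 25, 1997

These are Mondays with 28, 28, 35, 28, 28-day gaps.
Each is the final Monday of its month — December 30, 1996 is past the 28th, so '4th Monday' doesn't fit.
Last Monday of June 1997: June 30, 1997.
Last Monday of July 1997: July 28, 1997.
August 1997 ends with Monday August 25, 1997.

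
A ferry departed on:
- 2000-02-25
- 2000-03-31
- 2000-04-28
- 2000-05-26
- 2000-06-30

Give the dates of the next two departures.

2000-07-28, 2000-08-25

Every date is a Friday; gaps 35, 28, 28, 35 days.
Each is the last Friday of its month (at least one falls on the 29th or later, ruling out '4th Friday').
July 2000 ends with Friday 2000-07-28.
August 2000 ends with Friday 2000-08-25.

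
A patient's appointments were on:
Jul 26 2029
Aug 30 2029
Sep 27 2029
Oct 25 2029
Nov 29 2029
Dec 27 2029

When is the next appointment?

All Thursdays; the gaps (35, 28, 28, 35, 28) vary with month length.
This is the last Thursday of each month.
January 2030 ends with Thursday Jan 31 2030.

Jan 31 2030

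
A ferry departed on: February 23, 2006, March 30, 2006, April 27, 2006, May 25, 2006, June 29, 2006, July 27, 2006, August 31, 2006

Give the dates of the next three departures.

All Thursdays; the gaps (35, 28, 28, 35, 28, 35) vary with month length.
This is the last Thursday of each month.
September 2006 ends with Thursday September 28, 2006.
Last Thursday of October 2006: October 26, 2006.
Last Thursday of November 2006: November 30, 2006.

September 28, 2006; October 26, 2006; November 30, 2006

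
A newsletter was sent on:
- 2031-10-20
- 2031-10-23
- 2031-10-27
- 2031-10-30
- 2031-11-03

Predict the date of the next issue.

2031-11-06

Every event lands on a Monday or Thursday (gaps cycle 3, 4, 3, 4).
So the schedule is: every Monday and Thursday.
Next Thursday: 2031-11-06.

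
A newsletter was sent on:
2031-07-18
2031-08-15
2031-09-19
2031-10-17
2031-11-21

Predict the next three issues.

2031-12-19, 2032-01-16, 2032-02-20

Gaps: 28, 35, 28, 35 days — a mix of 28 and 35. Every date is a Friday.
Each is the 3rd Friday of its month.
3rd Friday of December 2031: 2031-12-19.
January 2032 — 3rd Friday is 2032-01-16.
February 2032 — 3rd Friday is 2032-02-20.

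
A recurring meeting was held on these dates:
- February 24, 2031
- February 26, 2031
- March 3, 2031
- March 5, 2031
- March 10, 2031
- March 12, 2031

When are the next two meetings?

Every event lands on a Monday or Wednesday (gaps cycle 2, 5, 2, 5, 2).
So the schedule is: every Monday and Wednesday.
The following Monday is March 17, 2031.
The following Wednesday is March 19, 2031.

March 17, 2031; March 19, 2031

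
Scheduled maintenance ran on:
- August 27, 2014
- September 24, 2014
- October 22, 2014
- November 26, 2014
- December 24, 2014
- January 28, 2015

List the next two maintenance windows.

February 25, 2015; March 25, 2015

All dates are Wednesdays, 28, 28, 35, 28, 35 days apart.
Specifically, the 4th Wednesday of each month.
February 2015 — 4th Wednesday is February 25, 2015.
4th Wednesday of March 2015: March 25, 2015.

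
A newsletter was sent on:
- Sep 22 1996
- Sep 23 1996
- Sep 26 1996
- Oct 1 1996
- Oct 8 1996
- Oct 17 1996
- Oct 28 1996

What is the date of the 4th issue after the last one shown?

The spacing grows by 2 each time: 1, 3, 5, 7, 9, 11 days.
Next gap: 13 days. Oct 28 1996 + 13 days = Nov 10 1996.
Next gap: 15 days. Nov 10 1996 + 15 days = Nov 25 1996.
Next gap: 17 days. Nov 25 1996 + 17 days = Dec 12 1996.
Next gap: 19 days. Dec 12 1996 + 19 days = Dec 31 1996.

Dec 31 1996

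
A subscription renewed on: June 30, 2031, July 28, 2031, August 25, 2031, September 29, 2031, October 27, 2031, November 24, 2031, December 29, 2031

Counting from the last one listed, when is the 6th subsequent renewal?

June 28, 2032

These are Mondays with 28, 28, 35, 28, 28, 35-day gaps.
Each is the final Monday of its month — June 30, 2031 is past the 28th, so '4th Monday' doesn't fit.
Last Monday of January 2032: January 26, 2032.
Last Monday of February 2032: February 23, 2032.
Last Monday of March 2032: March 29, 2032.
Last Monday of April 2032: April 26, 2032.
May 2032 ends with Monday May 31, 2032.
June 2032 ends with Monday June 28, 2032.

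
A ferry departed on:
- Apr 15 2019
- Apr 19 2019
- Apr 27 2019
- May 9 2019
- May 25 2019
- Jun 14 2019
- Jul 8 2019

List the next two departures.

Gaps: 4, 8, 12, 16, 20, 24 days — each gap is 4 larger than the previous one.
Next gap: 28 days. Jul 8 2019 + 28 days = Aug 5 2019.
Next gap: 32 days. Aug 5 2019 + 32 days = Sep 6 2019.

Aug 5 2019, Sep 6 2019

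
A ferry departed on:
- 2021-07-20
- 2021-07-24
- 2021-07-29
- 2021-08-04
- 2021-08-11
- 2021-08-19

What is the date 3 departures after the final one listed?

2021-09-18

Gaps: 4, 5, 6, 7, 8 days — each gap is 1 larger than the previous one.
Next gap: 9 days. 2021-08-19 + 9 days = 2021-08-28.
Next gap: 10 days. 2021-08-28 + 10 days = 2021-09-07.
Next gap: 11 days. 2021-09-07 + 11 days = 2021-09-18.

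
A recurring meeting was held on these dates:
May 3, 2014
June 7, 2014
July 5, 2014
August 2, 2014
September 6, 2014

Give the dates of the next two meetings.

October 4, 2014; November 1, 2014

These are Saturdays at 28- or 35-day spacing (35, 28, 28, 35).
The pattern: 1st Saturday of the month.
1st Saturday of October 2014: October 4, 2014.
November 2014 — 1st Saturday is November 1, 2014.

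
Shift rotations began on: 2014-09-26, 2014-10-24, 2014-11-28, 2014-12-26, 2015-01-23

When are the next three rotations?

2015-02-27, 2015-03-27, 2015-04-24

These are Fridays at 28- or 35-day spacing (28, 35, 28, 28).
The pattern: 4th Friday of the month.
4th Friday of February 2015: 2015-02-27.
4th Friday of March 2015: 2015-03-27.
April 2015 — 4th Friday is 2015-04-24.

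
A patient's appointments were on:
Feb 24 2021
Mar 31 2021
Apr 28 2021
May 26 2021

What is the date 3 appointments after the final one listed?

Aug 25 2021

All Wednesdays; the gaps (35, 28, 28) vary with month length.
This is the last Wednesday of each month.
June 2021 ends with Wednesday Jun 30 2021.
Last Wednesday of July 2021: Jul 28 2021.
Last Wednesday of August 2021: Aug 25 2021.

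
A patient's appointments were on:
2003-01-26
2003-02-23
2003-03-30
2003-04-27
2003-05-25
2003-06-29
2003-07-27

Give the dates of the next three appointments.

Every date is a Sunday; gaps 28, 35, 28, 28, 35, 28 days.
Each is the last Sunday of its month (at least one falls on the 29th or later, ruling out '4th Sunday').
Last Sunday of August 2003: 2003-08-31.
Last Sunday of September 2003: 2003-09-28.
Last Sunday of October 2003: 2003-10-26.

2003-08-31, 2003-09-28, 2003-10-26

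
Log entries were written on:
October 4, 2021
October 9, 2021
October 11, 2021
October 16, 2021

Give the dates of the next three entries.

October 18, 2021; October 23, 2021; October 25, 2021

Gaps: 5, 2, 5 days — not constant, but cyclic with period 2.
The events fall on every Monday and Saturday.
Next Monday: October 18, 2021.
Next Saturday: October 23, 2021.
The following Monday is October 25, 2021.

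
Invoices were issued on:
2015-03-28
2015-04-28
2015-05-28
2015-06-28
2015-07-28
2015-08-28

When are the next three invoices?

2015-09-28, 2015-10-28, 2015-11-28

Gaps: 31, 30, 31, 30, 31 days — not constant. Every event is on the 28th of the month.
Pattern: the 28th of each month.
Next: September 2015 → 2015-09-28.
Next: October 2015 → 2015-10-28.
Next: November 2015 → 2015-11-28.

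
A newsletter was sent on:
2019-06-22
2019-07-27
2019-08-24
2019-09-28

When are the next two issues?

2019-10-26, 2019-11-23

Gaps: 35, 28, 35 days — a mix of 28 and 35. Every date is a Saturday.
Each is the 4th Saturday of its month.
October 2019 — 4th Saturday is 2019-10-26.
4th Saturday of November 2019: 2019-11-23.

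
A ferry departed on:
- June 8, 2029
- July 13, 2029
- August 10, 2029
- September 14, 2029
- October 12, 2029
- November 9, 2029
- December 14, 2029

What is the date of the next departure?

Gaps: 35, 28, 35, 28, 28, 35 days — a mix of 28 and 35. Every date is a Friday.
Each is the 2nd Friday of its month.
January 2030 — 2nd Friday is January 11, 2030.

January 11, 2030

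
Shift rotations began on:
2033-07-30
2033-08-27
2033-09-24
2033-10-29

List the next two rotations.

These are Saturdays with 28, 28, 35-day gaps.
Each is the final Saturday of its month — 2033-07-30 is past the 28th, so '4th Saturday' doesn't fit.
Last Saturday of November 2033: 2033-11-26.
December 2033 ends with Saturday 2033-12-31.

2033-11-26, 2033-12-31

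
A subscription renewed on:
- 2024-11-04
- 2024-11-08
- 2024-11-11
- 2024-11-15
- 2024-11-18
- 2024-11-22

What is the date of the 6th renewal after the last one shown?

The gap pattern 4, 3, 4, 3, 4 repeats every 2 events.
These are the Mondays and Fridays of each week.
The following Monday is 2024-11-25.
The following Friday is 2024-11-29.
Next Monday: 2024-12-02.
The following Friday is 2024-12-06.
The following Monday is 2024-12-09.
Next Friday: 2024-12-13.

2024-12-13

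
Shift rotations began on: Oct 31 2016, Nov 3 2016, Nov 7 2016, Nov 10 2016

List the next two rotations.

The gap pattern 3, 4, 3 repeats every 2 events.
These are the Mondays and Thursdays of each week.
Next Monday: Nov 14 2016.
Next Thursday: Nov 17 2016.

Nov 14 2016, Nov 17 2016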